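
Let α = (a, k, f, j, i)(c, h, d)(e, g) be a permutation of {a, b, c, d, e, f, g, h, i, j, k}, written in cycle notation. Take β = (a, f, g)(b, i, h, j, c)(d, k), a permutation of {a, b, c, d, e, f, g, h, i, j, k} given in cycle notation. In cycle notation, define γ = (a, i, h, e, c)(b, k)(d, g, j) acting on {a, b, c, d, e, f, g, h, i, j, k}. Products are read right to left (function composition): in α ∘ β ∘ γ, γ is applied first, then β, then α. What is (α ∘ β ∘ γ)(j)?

(α ∘ β ∘ γ)(j) = α(β(γ(j))). γ(j) = d, then β(d) = k, then α(k) = f, so the result is f.

f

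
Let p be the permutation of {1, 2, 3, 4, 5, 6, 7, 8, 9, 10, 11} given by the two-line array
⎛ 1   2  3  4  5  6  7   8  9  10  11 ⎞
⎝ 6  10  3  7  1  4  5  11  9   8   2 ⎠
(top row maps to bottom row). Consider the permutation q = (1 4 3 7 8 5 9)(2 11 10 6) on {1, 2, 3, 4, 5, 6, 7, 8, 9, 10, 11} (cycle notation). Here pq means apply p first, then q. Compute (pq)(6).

First apply p: p(6) = 4, then q(4) = 3. Thus (pq)(6) = 3.

3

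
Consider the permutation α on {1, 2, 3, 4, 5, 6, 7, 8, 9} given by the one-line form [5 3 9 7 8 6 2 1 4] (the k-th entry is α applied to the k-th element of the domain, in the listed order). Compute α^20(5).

1

Tracing 5 → 8 → … returns to 5 after 3 steps, so 5 lies in a 3-cycle (1 5 8).
On a 3-cycle, α^3 is the identity, so α^20 = α^2 there (20 ≡ 2 mod 3).
Advancing 2 steps from 5: 5 → 8 → 1.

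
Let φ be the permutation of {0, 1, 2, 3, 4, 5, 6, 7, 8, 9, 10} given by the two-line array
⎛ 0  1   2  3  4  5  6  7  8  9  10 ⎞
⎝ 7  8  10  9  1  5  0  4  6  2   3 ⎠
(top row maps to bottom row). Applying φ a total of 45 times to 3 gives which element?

9

Tracing 3 → 9 → … returns to 3 after 4 steps, so 3 lies in a 4-cycle (2 10 3 9).
On a 4-cycle, φ^4 is the identity, so φ^45 = φ^1 there (45 ≡ 1 mod 4).
Advancing 1 step from 3: 3 → 9.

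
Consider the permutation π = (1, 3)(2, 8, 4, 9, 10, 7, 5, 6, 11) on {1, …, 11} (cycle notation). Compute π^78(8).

8 lies in the 9-cycle (2, 8, 4, 9, 10, 7, 5, 6, 11).
On a 9-cycle, π^9 is the identity, so π^78 = π^6 there (78 ≡ 6 mod 9).
Advancing 6 steps from 8: 8 → 4 → 9 → 10 → 7 → 5 → 6.

6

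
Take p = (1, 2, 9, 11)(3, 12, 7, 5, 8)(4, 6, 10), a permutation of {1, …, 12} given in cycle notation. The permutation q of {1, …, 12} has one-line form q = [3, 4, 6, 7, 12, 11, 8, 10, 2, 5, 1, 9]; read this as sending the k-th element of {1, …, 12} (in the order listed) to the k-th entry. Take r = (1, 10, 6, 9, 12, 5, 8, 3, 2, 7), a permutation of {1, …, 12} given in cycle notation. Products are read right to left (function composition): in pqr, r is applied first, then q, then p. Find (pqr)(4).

Chase 4: r(4) = 4; q(4) = 7; p(7) = 5. Hence (pqr)(4) = 5.

5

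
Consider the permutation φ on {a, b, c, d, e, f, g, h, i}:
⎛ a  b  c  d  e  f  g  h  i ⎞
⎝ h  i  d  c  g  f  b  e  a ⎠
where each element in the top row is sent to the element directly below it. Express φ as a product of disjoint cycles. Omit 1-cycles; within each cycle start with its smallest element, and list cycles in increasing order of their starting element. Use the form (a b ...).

(a h e g b i)(c d)

Start at a and follow images: a → h → e → g → b → i → a, giving the cycle (a h e g b i).
Repeating from the next unused element and collecting all non-trivial cycles gives (a h e g b i)(c d).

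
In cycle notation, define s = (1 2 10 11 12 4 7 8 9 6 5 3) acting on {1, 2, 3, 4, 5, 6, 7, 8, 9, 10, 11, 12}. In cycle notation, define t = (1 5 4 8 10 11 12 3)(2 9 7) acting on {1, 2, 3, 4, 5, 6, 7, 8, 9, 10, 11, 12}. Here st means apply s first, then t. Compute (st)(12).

8

s(12) = 4, then t(4) = 8; composing gives (st)(12) = 8.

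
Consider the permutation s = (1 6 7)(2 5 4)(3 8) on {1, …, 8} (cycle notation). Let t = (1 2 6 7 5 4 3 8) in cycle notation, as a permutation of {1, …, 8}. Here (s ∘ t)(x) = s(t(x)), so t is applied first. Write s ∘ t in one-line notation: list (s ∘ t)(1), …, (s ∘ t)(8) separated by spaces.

5 7 3 8 2 1 4 6

Chase each element through t then s: 1 → 2 → 5; 2 → 6 → 7; 3 → 8 → 3; 4 → 3 → 8; 5 → 4 → 2; 6 → 7 → 1; 7 → 5 → 4; 8 → 1 → 6.
So s ∘ t in one-line form is 5 7 3 8 2 1 4 6.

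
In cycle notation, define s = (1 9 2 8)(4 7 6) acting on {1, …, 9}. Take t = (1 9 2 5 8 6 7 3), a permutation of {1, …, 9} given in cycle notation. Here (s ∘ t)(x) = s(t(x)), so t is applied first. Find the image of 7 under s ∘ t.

First apply t: t(7) = 3, then s(3) = 3. Thus (s ∘ t)(7) = 3.

3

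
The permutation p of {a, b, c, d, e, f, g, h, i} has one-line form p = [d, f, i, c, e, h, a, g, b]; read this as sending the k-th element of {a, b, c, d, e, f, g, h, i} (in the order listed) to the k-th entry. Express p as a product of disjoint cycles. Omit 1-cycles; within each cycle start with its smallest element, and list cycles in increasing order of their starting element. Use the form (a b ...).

Start at a and follow images: a → d → c → i → b → f → h → g → a, giving the cycle (a d c i b f h g).
Repeating from the next unused element and collecting all non-trivial cycles gives (a d c i b f h g).

(a d c i b f h g)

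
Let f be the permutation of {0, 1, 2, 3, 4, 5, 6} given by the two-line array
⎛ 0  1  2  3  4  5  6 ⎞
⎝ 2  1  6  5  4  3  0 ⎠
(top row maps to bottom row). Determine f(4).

4

The entry below 4 in the array is 4, so f(4) = 4.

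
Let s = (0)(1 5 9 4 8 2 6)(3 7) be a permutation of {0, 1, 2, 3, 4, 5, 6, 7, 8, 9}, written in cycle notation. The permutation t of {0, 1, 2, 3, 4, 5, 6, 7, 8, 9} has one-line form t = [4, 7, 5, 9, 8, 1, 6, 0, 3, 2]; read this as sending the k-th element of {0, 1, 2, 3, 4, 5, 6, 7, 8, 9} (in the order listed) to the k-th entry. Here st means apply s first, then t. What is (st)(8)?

5

s(8) = 2, then t(2) = 5; composing gives (st)(8) = 5.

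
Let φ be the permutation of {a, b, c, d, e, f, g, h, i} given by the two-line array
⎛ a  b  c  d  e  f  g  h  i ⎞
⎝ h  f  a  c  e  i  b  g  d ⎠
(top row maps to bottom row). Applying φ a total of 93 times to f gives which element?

Tracing f → i → … returns to f after 8 steps, so f lies in an 8-cycle (a, h, g, b, f, i, d, c).
Powers repeat with period 8 on this cycle, and 93 mod 8 = 5, so φ^93(f) = φ^5(f).
Stepping 5 places around the cycle: f → i → d → c → a → h.

h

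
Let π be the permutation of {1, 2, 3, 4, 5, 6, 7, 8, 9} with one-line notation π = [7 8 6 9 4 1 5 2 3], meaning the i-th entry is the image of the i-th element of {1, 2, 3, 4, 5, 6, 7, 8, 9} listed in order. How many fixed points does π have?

0

No element satisfies π(x) = x, so there are 0 fixed points.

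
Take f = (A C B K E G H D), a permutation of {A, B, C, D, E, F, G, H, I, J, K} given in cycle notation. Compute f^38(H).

E

H lies in the 8-cycle (A C B K E G H D).
Powers repeat with period 8 on this cycle, and 38 mod 8 = 6, so f^38(H) = f^6(H).
Stepping 6 places around the cycle: H → D → A → C → B → K → E.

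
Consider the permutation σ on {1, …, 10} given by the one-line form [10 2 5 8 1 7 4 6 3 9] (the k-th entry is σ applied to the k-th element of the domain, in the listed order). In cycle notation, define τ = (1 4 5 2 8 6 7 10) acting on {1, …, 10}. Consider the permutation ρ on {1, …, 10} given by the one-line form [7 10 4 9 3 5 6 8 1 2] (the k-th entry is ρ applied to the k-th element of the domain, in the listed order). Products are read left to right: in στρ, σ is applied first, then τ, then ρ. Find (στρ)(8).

(στρ)(8) = ρ(τ(σ(8))). σ(8) = 6, then τ(6) = 7, then ρ(7) = 6, so the result is 6.

6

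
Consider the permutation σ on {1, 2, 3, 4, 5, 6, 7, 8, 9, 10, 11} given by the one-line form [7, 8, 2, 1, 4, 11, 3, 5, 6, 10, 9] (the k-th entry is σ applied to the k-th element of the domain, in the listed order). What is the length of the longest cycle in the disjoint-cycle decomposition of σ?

7

Decomposing into disjoint cycles gives (1, 7, 3, 2, 8, 5, 4)(6, 11, 9); the longest has length 7.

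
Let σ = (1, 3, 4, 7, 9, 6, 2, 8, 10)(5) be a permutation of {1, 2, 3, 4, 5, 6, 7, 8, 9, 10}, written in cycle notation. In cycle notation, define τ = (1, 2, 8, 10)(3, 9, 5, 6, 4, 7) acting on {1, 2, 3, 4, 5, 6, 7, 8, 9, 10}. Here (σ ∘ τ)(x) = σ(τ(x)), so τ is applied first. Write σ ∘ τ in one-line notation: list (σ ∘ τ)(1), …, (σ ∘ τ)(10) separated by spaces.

Chase each element through τ then σ: 1 → 2 → 8; 2 → 8 → 10; 3 → 9 → 6; 4 → 7 → 9; 5 → 6 → 2; 6 → 4 → 7; 7 → 3 → 4; 8 → 10 → 1; 9 → 5 → 5; 10 → 1 → 3.
Collecting the images, σ ∘ τ = [8 10 6 9 2 7 4 1 5 3].

8 10 6 9 2 7 4 1 5 3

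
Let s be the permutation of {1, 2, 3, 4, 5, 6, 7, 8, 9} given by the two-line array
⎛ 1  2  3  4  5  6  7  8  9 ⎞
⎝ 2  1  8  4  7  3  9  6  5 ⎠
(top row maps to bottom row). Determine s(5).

The entry below 5 in the array is 7, so s(5) = 7.

7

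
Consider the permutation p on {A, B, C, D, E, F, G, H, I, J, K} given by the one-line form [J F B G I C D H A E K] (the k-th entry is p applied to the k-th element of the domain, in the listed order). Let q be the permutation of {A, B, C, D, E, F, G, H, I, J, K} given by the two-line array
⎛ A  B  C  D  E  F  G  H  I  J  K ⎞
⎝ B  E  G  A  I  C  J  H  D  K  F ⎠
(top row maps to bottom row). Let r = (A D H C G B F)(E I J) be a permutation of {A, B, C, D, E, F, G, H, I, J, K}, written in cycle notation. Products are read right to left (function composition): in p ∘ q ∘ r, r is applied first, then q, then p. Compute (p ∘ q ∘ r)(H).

Chase H: r(H) = C; q(C) = G; p(G) = D. Hence (p ∘ q ∘ r)(H) = D.

D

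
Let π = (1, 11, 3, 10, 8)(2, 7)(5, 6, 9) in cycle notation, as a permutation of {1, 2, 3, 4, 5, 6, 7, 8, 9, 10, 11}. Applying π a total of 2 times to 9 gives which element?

6

9 lies in the 3-cycle (5, 6, 9).
Advancing 2 steps from 9: 9 → 5 → 6.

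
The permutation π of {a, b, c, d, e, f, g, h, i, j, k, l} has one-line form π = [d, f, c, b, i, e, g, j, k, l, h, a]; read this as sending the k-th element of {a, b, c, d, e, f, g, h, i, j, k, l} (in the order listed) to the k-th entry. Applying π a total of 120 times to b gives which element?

b

Tracing b → f → … returns to b after 10 steps, so b lies in a 10-cycle (a d b f e i k h j l).
On a 10-cycle, π^10 is the identity, so π^120 = π^0 there (120 ≡ 0 mod 10).
So π^120(b) = b.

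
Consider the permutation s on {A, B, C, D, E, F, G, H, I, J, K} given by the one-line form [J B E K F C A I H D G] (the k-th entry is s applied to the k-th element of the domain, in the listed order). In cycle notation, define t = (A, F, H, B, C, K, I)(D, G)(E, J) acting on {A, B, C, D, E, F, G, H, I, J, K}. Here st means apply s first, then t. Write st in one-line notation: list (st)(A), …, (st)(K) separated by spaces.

E C J I H K F A B G D

For each element, apply s then t: A → J → E; B → B → C; C → E → J; D → K → I; E → F → H; F → C → K; G → A → F; H → I → A; I → H → B; J → D → G; K → G → D.
Collecting the images, st = [E C J I H K F A B G D].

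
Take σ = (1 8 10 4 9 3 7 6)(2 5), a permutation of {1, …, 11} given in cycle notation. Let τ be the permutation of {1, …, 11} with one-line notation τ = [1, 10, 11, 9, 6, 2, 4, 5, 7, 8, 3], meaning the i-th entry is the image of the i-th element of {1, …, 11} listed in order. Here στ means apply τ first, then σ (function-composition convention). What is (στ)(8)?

First apply τ: τ(8) = 5, then σ(5) = 2. Thus (στ)(8) = 2.

2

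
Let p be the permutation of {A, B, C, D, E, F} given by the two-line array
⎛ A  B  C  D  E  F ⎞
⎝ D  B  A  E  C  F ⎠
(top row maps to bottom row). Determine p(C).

A

The entry below C in the array is A, so p(C) = A.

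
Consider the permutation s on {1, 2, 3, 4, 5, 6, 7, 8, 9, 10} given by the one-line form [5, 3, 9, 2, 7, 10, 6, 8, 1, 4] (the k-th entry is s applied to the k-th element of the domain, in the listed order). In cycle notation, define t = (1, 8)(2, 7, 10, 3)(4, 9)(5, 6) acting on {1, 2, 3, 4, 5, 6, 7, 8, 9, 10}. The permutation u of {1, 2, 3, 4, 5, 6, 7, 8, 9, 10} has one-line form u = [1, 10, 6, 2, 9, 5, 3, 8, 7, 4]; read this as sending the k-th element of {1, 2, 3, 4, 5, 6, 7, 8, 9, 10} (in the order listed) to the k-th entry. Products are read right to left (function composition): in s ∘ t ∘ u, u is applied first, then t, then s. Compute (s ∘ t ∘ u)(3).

Chase 3: u(3) = 6; t(6) = 5; s(5) = 7. Hence (s ∘ t ∘ u)(3) = 7.

7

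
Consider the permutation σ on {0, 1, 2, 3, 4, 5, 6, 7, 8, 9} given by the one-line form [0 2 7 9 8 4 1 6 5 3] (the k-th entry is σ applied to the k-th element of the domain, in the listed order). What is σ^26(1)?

7

Tracing 1 → 2 → … returns to 1 after 4 steps, so 1 lies in a 4-cycle (1, 2, 7, 6).
Powers repeat with period 4 on this cycle, and 26 mod 4 = 2, so σ^26(1) = σ^2(1).
Advancing 2 steps from 1: 1 → 2 → 7.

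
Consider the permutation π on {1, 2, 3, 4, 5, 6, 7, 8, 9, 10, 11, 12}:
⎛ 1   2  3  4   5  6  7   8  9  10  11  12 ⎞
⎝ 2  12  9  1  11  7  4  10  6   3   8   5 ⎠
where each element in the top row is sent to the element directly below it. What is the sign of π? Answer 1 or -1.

-1

In disjoint-cycle form the cycle lengths are 12.
A cycle of length ℓ contributes ℓ−1 transpositions, so π is a product of 11 transpositions — odd.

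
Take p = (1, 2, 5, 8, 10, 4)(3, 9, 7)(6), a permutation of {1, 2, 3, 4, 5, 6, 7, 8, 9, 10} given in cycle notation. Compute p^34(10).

5

10 lies in the 6-cycle (1, 2, 5, 8, 10, 4).
Powers repeat with period 6 on this cycle, and 34 mod 6 = 4, so p^34(10) = p^4(10).
Stepping 4 places around the cycle: 10 → 4 → 1 → 2 → 5.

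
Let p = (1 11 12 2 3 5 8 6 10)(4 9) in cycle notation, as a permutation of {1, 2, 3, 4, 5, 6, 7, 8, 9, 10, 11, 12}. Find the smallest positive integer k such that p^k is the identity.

18

The cycle type of p is (9, 2, 1).
The order of p is the least common multiple of its cycle lengths: lcm(9, 2) = 18.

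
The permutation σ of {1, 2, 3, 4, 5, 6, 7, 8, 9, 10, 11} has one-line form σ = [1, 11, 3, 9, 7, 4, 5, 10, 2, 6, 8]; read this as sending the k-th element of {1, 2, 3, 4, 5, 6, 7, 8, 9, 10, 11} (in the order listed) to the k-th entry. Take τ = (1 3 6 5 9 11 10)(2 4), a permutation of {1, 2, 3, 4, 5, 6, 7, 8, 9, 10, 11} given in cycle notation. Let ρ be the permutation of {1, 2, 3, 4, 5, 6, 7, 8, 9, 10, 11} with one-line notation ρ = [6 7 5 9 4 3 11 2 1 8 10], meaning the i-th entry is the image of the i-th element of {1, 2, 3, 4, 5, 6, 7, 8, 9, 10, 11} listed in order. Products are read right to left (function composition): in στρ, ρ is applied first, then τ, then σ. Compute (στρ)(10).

10

Chase 10: ρ(10) = 8; τ(8) = 8; σ(8) = 10. Hence (στρ)(10) = 10.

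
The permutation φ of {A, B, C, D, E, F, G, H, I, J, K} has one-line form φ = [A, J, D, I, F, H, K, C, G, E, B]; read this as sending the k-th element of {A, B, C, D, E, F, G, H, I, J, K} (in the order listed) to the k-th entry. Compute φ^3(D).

Tracing D → I → … returns to D after 10 steps, so D lies in a 10-cycle (B, J, E, F, H, C, D, I, G, K).
Advancing 3 steps from D: D → I → G → K.

K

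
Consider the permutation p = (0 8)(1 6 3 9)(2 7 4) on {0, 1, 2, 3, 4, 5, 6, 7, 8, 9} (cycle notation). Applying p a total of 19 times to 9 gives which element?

3

9 lies in the 4-cycle (1 6 3 9).
Powers repeat with period 4 on this cycle, and 19 mod 4 = 3, so p^19(9) = p^3(9).
Advancing 3 steps from 9: 9 → 1 → 6 → 3.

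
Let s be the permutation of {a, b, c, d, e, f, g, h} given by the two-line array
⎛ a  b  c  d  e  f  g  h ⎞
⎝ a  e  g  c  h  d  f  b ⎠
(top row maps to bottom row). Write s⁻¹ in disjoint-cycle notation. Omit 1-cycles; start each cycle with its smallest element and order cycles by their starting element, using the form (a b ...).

The cycle decomposition of s is (b e h)(c g f d).
Reversing each cycle (and rotating so the smallest element leads) gives s⁻¹ = (b h e)(c d f g).

(b h e)(c d f g)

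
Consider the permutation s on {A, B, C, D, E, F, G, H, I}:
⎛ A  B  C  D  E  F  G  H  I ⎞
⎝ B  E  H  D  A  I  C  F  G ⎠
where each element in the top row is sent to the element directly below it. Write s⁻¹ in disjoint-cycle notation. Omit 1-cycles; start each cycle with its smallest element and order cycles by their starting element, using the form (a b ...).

(A E B)(C G I F H)

The cycle decomposition of s is (A B E)(C H F I G).
Reversing each cycle (and rotating so the smallest element leads) gives s⁻¹ = (A E B)(C G I F H).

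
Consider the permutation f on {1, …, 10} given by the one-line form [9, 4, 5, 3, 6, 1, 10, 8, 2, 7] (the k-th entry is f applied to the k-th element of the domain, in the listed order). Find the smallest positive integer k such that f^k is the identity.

Decomposing into disjoint cycles gives cycle lengths 7, 2, 1.
Since disjoint cycles commute, ord(f) = lcm(7, 2) = 14.

14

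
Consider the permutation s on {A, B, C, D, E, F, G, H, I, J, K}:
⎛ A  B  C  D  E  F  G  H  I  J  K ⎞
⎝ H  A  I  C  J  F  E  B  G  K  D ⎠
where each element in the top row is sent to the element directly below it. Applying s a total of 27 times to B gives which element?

Tracing B → A → … returns to B after 3 steps, so B lies in a 3-cycle (A, H, B).
On a 3-cycle, s^3 is the identity, so s^27 = s^0 there (27 ≡ 0 mod 3).
So s^27(B) = B.

B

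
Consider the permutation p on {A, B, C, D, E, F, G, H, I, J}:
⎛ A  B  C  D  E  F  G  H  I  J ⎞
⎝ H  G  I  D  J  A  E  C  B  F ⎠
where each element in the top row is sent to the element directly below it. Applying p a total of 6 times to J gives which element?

Tracing J → F → … returns to J after 9 steps, so J lies in a 9-cycle (A, H, C, I, B, G, E, J, F).
Advancing 6 steps from J: J → F → A → H → C → I → B.

B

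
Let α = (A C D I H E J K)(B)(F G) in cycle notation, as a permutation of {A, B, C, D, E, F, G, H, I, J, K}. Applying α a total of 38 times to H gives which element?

D

H lies in the 8-cycle (A C D I H E J K).
On an 8-cycle, α^8 is the identity, so α^38 = α^6 there (38 ≡ 6 mod 8).
Advancing 6 steps from H: H → E → J → K → A → C → D.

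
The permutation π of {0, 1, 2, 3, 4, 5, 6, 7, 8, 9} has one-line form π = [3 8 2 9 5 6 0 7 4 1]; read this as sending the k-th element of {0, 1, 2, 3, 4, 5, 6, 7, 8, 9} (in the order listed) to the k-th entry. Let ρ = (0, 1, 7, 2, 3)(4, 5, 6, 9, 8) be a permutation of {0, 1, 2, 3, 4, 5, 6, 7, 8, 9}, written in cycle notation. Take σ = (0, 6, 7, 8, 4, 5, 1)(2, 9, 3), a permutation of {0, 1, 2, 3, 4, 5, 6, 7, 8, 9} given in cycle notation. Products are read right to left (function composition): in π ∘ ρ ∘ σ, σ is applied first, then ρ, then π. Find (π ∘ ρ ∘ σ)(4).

0

Apply the permutations in order: σ(4) = 5, then ρ(5) = 6, then π(6) = 0. So (π ∘ ρ ∘ σ)(4) = 0.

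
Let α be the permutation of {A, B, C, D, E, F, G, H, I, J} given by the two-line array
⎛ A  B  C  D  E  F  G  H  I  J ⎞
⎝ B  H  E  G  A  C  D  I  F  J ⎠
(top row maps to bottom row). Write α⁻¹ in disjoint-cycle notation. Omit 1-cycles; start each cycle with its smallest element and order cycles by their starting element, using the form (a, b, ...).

(A, E, C, F, I, H, B)(D, G)

First write α in disjoint cycles: (A, B, H, I, F, C, E)(D, G).
The inverse reverses every cycle; in canonical form, α⁻¹ = (A, E, C, F, I, H, B)(D, G).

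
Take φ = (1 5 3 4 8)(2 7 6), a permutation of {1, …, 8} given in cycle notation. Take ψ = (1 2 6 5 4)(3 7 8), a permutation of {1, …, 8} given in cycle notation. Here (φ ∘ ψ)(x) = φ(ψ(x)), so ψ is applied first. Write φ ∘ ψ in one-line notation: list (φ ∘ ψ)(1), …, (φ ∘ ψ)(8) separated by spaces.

7 2 6 5 8 3 1 4

Chase each element through ψ then φ: 1 → 2 → 7; 2 → 6 → 2; 3 → 7 → 6; 4 → 1 → 5; 5 → 4 → 8; 6 → 5 → 3; 7 → 8 → 1; 8 → 3 → 4.
Collecting the images, φ ∘ ψ = [7 2 6 5 8 3 1 4].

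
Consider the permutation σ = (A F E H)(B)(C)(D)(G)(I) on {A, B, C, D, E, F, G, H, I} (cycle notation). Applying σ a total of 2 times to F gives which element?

F lies in the 4-cycle (A F E H).
Stepping 2 places around the cycle: F → E → H.

H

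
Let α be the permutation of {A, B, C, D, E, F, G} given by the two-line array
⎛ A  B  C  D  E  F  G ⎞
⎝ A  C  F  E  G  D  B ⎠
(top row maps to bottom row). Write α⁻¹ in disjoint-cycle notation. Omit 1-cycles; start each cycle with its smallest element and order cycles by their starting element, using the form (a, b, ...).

The cycle decomposition of α is (B, C, F, D, E, G).
The inverse reverses every cycle; in canonical form, α⁻¹ = (B, G, E, D, F, C).

(B, G, E, D, F, C)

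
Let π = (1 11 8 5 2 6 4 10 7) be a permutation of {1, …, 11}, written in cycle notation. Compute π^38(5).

6

5 lies in the 9-cycle (1 11 8 5 2 6 4 10 7).
Powers repeat with period 9 on this cycle, and 38 mod 9 = 2, so π^38(5) = π^2(5).
Advancing 2 steps from 5: 5 → 2 → 6.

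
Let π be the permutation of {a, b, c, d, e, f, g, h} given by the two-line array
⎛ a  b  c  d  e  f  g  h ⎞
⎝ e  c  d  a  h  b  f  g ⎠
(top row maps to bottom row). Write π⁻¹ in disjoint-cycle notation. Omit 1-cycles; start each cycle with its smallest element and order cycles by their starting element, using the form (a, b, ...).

First write π in disjoint cycles: (a, e, h, g, f, b, c, d).
The inverse reverses every cycle; in canonical form, π⁻¹ = (a, d, c, b, f, g, h, e).

(a, d, c, b, f, g, h, e)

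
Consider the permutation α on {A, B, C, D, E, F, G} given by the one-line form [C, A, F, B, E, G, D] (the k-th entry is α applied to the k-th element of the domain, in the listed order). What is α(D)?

B

D is element number 4 of the domain, and entry number 4 of the one-line form is B, so α(D) = B.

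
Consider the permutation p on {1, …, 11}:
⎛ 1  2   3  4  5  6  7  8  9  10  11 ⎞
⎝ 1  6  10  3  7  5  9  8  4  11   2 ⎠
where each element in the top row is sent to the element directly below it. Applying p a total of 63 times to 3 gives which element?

3

Tracing 3 → 10 → … returns to 3 after 9 steps, so 3 lies in a 9-cycle (2, 6, 5, 7, 9, 4, 3, 10, 11).
On a 9-cycle, p^9 is the identity, so p^63 = p^0 there (63 ≡ 0 mod 9).
So p^63(3) = 3.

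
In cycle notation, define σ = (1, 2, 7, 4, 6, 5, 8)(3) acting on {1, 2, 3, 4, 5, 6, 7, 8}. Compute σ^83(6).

4

6 lies in the 7-cycle (1, 2, 7, 4, 6, 5, 8).
On a 7-cycle, σ^7 is the identity, so σ^83 = σ^6 there (83 ≡ 6 mod 7).
Advancing 6 steps from 6: 6 → 5 → 8 → 1 → 2 → 7 → 4.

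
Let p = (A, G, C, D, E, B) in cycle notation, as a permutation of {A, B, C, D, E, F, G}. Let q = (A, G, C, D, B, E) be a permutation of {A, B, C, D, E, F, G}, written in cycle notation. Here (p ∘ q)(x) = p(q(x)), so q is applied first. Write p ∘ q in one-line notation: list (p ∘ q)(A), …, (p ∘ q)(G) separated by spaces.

For each element, apply q then p: A → G → C; B → E → B; C → D → E; D → B → A; E → A → G; F → F → F; G → C → D.
So p ∘ q in one-line form is C B E A G F D.

C B E A G F D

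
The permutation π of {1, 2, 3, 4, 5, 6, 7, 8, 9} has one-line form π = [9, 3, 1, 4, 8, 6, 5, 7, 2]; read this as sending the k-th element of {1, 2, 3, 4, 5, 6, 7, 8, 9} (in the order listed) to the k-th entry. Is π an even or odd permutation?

In disjoint-cycle form the cycle lengths are 4, 3, 1, 1.
A cycle of length ℓ contributes ℓ−1 transpositions, so π is a product of 3 + 2 = 5 transpositions — odd.

odd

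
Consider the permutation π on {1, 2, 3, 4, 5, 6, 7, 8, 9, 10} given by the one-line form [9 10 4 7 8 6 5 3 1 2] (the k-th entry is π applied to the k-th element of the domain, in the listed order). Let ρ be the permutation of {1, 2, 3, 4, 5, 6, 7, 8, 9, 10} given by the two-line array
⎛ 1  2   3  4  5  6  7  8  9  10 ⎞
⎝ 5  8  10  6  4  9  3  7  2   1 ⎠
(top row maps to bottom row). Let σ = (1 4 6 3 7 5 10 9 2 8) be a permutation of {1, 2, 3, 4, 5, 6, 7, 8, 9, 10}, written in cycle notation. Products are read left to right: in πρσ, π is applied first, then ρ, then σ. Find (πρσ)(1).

8

Apply the permutations in order: π(1) = 9, then ρ(9) = 2, then σ(2) = 8. So (πρσ)(1) = 8.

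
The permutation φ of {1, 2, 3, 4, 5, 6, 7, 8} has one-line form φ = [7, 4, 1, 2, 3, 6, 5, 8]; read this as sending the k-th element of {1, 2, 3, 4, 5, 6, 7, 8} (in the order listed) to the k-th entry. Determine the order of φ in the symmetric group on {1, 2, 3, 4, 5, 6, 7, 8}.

4

Decomposing into disjoint cycles gives cycle lengths 4, 2, 1, 1.
Since disjoint cycles commute, ord(φ) = lcm(4, 2) = 4.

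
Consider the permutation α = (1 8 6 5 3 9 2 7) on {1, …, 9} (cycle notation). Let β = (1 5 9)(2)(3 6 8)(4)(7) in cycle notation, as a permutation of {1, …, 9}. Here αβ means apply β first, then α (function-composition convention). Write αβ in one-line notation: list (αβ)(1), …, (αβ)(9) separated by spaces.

3 7 5 4 2 6 1 9 8

(αβ)(x) = α(β(x)). Computing each image: α(β(1)) = α(5) = 3, α(β(2)) = α(2) = 7, α(β(3)) = α(6) = 5, α(β(4)) = α(4) = 4, α(β(5)) = α(9) = 2, α(β(6)) = α(8) = 6, α(β(7)) = α(7) = 1, α(β(8)) = α(3) = 9, α(β(9)) = α(1) = 8.
Hence αβ = [3 7 5 4 2 6 1 9 8].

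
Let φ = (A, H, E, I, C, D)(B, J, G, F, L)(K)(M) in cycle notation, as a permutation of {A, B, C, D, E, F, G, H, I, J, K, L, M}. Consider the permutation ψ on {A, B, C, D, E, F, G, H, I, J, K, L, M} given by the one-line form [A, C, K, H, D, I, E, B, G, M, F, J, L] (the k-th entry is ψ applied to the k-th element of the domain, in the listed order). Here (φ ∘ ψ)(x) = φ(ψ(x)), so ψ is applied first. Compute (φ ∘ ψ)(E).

A

First apply ψ: ψ(E) = D, then φ(D) = A. Thus (φ ∘ ψ)(E) = A.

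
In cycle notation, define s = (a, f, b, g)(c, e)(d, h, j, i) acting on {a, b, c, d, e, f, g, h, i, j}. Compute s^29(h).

h lies in the 4-cycle (d, h, j, i).
Since the cycle has length 4, s^29 acts on it the same as s^1 (29 mod 4 = 1).
Stepping 1 place around the cycle: h → j.

j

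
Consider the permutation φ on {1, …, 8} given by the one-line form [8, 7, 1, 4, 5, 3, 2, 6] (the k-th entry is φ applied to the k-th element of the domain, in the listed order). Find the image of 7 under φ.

2

7 is element number 7 of the domain, and entry number 7 of the one-line form is 2, so φ(7) = 2.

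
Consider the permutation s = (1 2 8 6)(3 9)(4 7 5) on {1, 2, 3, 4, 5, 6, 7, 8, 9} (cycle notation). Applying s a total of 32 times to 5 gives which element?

5 lies in the 3-cycle (4 7 5).
On a 3-cycle, s^3 is the identity, so s^32 = s^2 there (32 ≡ 2 mod 3).
Stepping 2 places around the cycle: 5 → 4 → 7.

7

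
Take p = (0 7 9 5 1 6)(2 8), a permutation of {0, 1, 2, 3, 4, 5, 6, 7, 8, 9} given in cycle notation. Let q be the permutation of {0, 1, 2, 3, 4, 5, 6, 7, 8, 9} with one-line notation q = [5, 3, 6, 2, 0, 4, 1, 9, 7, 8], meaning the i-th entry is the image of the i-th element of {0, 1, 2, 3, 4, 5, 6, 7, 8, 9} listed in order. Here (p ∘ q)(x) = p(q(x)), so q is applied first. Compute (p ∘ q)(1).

(p ∘ q)(1) = p(q(1)). q(1) = 3, then p(3) = 3. So (p ∘ q)(1) = 3.

3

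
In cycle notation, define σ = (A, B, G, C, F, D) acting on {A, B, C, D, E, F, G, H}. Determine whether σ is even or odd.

odd

The cycle lengths are 6, 1, 1.
A cycle is odd iff its length is even; σ has 1 even-length cycle, so sgn(σ) = (−1)^1 and σ is odd.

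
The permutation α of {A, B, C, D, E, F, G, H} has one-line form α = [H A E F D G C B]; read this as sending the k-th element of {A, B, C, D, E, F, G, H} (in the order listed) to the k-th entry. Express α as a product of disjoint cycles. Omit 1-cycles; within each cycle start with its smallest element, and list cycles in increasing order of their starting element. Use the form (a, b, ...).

(A, H, B)(C, E, D, F, G)

Iterating α from A gives A → H → B → A; that is the 3-cycle (A, H, B).
Continuing from each remaining unvisited element yields (A, H, B)(C, E, D, F, G).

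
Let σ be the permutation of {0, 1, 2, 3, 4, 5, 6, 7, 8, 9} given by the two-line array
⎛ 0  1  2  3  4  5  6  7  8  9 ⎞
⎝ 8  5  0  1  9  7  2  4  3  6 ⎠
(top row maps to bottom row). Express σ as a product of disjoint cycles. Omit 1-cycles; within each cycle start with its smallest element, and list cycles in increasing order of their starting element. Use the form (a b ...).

Iterating σ from 0 gives 0 → 8 → 3 → 1 → 5 → 7 → 4 → 9 → 6 → 2 → 0; that is the 10-cycle (0 8 3 1 5 7 4 9 6 2).
Repeating from the next unused element and collecting all non-trivial cycles gives (0 8 3 1 5 7 4 9 6 2).

(0 8 3 1 5 7 4 9 6 2)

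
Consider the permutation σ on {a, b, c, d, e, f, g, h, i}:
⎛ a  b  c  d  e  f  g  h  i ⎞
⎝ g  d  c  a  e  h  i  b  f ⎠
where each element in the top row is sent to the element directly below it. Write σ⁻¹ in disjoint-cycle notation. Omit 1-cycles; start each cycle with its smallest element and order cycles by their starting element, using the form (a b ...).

(a d b h f i g)

First write σ in disjoint cycles: (a g i f h b d).
The inverse reverses every cycle; in canonical form, σ⁻¹ = (a d b h f i g).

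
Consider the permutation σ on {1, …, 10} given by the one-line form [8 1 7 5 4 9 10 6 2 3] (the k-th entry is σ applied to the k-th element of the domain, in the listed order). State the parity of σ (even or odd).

odd

In disjoint-cycle form the cycle lengths are 5, 3, 2.
A cycle of length ℓ contributes ℓ−1 transpositions, so σ is a product of 4 + 2 + 1 = 7 transpositions — odd.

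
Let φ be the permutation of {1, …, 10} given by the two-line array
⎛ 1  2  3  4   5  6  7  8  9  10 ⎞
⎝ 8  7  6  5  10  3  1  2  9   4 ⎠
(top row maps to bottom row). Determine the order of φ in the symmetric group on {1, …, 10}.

12

Decomposing into disjoint cycles gives cycle lengths 4, 3, 2, 1.
Since disjoint cycles commute, ord(φ) = lcm(4, 3, 2) = 12.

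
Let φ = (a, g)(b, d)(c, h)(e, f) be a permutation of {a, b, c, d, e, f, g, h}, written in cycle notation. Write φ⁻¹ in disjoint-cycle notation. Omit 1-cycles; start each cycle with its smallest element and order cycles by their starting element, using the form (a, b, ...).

Inverting a permutation written in cycle notation just reverses the order within every cycle.
Reversing each cycle of φ and rotating so the smallest element leads gives (a, g)(b, d)(c, h)(e, f).

(a, g)(b, d)(c, h)(e, f)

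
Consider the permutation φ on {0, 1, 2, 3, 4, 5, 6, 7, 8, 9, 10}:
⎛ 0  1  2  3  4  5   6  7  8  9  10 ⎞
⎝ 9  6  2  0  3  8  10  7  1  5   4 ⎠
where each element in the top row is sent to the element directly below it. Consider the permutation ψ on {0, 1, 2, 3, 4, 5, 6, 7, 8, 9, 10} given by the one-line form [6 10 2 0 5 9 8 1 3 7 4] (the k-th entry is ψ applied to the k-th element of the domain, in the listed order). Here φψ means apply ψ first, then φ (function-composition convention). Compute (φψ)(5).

ψ(5) = 9, then φ(9) = 5; composing gives (φψ)(5) = 5.

5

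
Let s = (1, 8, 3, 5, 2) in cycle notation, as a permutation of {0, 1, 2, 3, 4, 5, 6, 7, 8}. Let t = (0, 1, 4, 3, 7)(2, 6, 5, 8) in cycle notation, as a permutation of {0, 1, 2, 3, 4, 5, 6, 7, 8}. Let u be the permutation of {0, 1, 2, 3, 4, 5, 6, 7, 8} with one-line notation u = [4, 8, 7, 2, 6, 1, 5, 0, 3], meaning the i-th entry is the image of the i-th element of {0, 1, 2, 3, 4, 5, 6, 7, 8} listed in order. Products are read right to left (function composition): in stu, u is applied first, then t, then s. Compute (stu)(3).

(stu)(3) = s(t(u(3))). u(3) = 2, then t(2) = 6, then s(6) = 6, so the result is 6.

6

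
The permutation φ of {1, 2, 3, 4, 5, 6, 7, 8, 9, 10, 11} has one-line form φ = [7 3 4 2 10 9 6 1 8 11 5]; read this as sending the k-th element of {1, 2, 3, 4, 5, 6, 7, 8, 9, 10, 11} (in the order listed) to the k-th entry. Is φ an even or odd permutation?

In disjoint-cycle form the cycle lengths are 5, 3, 3.
A cycle is odd iff its length is even; φ has 0 even-length cycles, so sgn(φ) = (−1)^0 and φ is even.

even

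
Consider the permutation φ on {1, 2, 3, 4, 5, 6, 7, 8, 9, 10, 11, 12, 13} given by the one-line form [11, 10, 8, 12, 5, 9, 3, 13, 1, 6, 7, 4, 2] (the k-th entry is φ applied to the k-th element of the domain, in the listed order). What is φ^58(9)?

Tracing 9 → 1 → … returns to 9 after 10 steps, so 9 lies in a 10-cycle (1, 11, 7, 3, 8, 13, 2, 10, 6, 9).
Since the cycle has length 10, φ^58 acts on it the same as φ^8 (58 mod 10 = 8).
Stepping 8 places around the cycle: 9 → 1 → 11 → 7 → 3 → 8 → 13 → 2 → 10.

10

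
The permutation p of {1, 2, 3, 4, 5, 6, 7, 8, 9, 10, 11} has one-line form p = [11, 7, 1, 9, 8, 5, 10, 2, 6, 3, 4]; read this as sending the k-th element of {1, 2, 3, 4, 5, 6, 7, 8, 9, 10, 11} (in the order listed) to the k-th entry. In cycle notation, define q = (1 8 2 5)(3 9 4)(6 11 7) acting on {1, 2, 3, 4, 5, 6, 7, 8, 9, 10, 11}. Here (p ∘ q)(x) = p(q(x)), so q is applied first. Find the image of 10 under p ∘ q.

3

q(10) = 10, then p(10) = 3; composing gives (p ∘ q)(10) = 3.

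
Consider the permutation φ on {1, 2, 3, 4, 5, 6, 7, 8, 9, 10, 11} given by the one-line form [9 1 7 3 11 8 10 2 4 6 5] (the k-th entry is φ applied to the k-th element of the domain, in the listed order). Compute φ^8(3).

4

Tracing 3 → 7 → … returns to 3 after 9 steps, so 3 lies in a 9-cycle (1 9 4 3 7 10 6 8 2).
Stepping 8 places around the cycle: 3 → 7 → 10 → 6 → 8 → 2 → 1 → 9 → 4.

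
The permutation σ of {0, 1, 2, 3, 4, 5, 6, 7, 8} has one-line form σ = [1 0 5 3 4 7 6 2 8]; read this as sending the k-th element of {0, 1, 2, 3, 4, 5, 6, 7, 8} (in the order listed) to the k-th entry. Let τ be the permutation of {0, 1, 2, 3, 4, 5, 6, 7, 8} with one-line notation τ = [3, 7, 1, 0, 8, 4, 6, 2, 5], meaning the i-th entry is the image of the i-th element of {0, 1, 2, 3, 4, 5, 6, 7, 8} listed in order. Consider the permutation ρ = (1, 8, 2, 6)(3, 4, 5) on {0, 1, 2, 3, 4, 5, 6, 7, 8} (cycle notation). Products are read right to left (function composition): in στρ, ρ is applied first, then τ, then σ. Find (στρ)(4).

Chase 4: ρ(4) = 5; τ(5) = 4; σ(4) = 4. Hence (στρ)(4) = 4.

4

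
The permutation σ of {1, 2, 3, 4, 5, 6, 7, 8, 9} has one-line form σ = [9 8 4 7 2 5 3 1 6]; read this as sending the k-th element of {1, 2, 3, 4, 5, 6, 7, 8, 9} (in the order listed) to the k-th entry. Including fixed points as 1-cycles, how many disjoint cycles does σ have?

The cycle decomposition is (1, 9, 6, 5, 2, 8)(3, 4, 7), which has 2 cycles (counting 1-cycles).

2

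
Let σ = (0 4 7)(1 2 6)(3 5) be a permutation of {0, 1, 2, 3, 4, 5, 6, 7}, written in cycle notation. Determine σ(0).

Within (0 4 7), 0 ↦ 4.

4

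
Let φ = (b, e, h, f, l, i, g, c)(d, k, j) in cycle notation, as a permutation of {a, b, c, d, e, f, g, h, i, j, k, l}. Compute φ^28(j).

d

j lies in the 3-cycle (d, k, j).
Since the cycle has length 3, φ^28 acts on it the same as φ^1 (28 mod 3 = 1).
Advancing 1 step from j: j → d.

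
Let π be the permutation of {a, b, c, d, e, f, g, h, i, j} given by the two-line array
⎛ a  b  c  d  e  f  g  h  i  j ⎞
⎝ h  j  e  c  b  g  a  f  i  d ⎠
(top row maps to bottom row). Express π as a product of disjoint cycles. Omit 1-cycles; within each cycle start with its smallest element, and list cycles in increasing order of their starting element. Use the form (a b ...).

Iterating π from a gives a → h → f → g → a; that is the 4-cycle (a h f g).
Repeating from the next unused element and collecting all non-trivial cycles gives (a h f g)(b j d c e).

(a h f g)(b j d c e)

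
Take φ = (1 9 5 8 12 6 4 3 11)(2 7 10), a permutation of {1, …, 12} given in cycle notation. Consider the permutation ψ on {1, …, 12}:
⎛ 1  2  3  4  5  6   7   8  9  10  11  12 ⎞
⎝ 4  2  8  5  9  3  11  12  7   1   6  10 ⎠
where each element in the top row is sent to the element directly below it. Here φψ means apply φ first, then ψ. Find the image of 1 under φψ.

7

First apply φ: φ(1) = 9, then ψ(9) = 7. Thus (φψ)(1) = 7.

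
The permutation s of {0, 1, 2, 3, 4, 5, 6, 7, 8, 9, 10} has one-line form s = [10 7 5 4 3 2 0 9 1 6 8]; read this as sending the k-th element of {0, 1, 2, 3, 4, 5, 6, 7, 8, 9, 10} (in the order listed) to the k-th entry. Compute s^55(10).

Tracing 10 → 8 → … returns to 10 after 7 steps, so 10 lies in a 7-cycle (0, 10, 8, 1, 7, 9, 6).
Since the cycle has length 7, s^55 acts on it the same as s^6 (55 mod 7 = 6).
Advancing 6 steps from 10: 10 → 8 → 1 → 7 → 9 → 6 → 0.

0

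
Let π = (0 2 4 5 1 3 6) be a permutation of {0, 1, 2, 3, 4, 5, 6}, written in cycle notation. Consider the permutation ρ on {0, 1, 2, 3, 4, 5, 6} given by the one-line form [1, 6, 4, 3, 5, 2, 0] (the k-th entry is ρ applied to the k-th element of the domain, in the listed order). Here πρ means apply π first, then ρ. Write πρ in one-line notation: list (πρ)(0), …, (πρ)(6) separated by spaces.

4 3 5 0 2 6 1

Chase each element through π then ρ: 0 → 2 → 4; 1 → 3 → 3; 2 → 4 → 5; 3 → 6 → 0; 4 → 5 → 2; 5 → 1 → 6; 6 → 0 → 1.
So πρ in one-line form is 4 3 5 0 2 6 1.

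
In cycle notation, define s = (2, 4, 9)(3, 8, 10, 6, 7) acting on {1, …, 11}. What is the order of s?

The cycle type of s is (5, 3, 1, 1, 1).
The order of s is the least common multiple of its cycle lengths: lcm(5, 3) = 15.

15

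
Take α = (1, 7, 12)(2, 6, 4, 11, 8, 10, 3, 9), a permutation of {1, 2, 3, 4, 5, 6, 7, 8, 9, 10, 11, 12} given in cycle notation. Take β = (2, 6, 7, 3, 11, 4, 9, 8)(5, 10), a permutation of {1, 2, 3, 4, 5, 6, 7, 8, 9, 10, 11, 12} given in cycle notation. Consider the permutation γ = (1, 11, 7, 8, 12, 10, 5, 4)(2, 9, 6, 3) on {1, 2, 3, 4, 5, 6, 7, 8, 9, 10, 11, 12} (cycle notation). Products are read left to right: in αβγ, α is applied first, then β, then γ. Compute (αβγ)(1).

Apply the permutations in order: α(1) = 7, then β(7) = 3, then γ(3) = 2. So (αβγ)(1) = 2.

2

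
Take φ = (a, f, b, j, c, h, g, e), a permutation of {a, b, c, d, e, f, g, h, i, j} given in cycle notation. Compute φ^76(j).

j lies in the 8-cycle (a, f, b, j, c, h, g, e).
Powers repeat with period 8 on this cycle, and 76 mod 8 = 4, so φ^76(j) = φ^4(j).
Stepping 4 places around the cycle: j → c → h → g → e.

e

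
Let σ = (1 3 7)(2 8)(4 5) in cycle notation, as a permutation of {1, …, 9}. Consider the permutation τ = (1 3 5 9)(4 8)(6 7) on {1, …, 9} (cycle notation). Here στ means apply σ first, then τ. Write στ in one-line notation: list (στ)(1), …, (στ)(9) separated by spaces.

(στ)(x) = τ(σ(x)). Computing each image: τ(σ(1)) = τ(3) = 5, τ(σ(2)) = τ(8) = 4, τ(σ(3)) = τ(7) = 6, τ(σ(4)) = τ(5) = 9, τ(σ(5)) = τ(4) = 8, τ(σ(6)) = τ(6) = 7, τ(σ(7)) = τ(1) = 3, τ(σ(8)) = τ(2) = 2, τ(σ(9)) = τ(9) = 1.
Hence στ = [5 4 6 9 8 7 3 2 1].

5 4 6 9 8 7 3 2 1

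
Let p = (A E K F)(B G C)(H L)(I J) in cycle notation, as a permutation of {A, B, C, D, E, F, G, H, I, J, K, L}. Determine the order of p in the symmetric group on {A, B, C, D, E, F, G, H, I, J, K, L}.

12

The disjoint cycles have lengths 4, 3, 2, 2, 1.
Since disjoint cycles commute, ord(p) = lcm(4, 3, 2, 2) = 12.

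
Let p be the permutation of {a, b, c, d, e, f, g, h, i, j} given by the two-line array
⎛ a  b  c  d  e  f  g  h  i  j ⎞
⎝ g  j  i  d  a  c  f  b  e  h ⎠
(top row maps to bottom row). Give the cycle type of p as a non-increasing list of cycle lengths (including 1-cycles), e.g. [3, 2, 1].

The disjoint cycles are (a, g, f, c, i, e)(b, j, h)(d), with lengths 6, 3, 1 in non-increasing order.

[6, 3, 1]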